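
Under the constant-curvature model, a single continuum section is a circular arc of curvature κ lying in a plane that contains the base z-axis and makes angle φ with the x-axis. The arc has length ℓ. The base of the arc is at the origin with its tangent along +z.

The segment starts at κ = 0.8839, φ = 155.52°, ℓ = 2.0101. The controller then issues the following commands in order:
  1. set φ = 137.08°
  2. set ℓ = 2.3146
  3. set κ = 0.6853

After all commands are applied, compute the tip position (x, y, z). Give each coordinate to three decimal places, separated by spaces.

initial: κ=0.8839, φ=155.52°, ℓ=2.0101
cmd 1: set φ=137.08° → (κ,φ,ℓ)=(0.8839,137.08°,2.0101) → tip=(-0.9979,0.9280,1.1074)
cmd 2: set ℓ=2.3146 → (κ,φ,ℓ)=(0.8839,137.08°,2.3146) → tip=(-1.2075,1.1228,1.0061)
cmd 3: set κ=0.6853 → (κ,φ,ℓ)=(0.6853,137.08°,2.3146) → tip=(-1.0850,1.0090,1.4590)

-1.085 1.009 1.459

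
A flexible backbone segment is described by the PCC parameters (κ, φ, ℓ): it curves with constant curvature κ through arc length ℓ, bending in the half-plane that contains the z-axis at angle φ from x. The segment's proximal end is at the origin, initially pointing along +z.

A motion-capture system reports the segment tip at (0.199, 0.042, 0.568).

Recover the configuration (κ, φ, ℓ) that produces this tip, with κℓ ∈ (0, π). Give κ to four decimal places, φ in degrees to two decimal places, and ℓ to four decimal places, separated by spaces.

ρ = √(x²+y²) = √(0.199² + 0.042²) = 0.20338
φ = atan2(y, x) mod 360° = atan2(0.042, 0.199) = 11.9177°
|p|² = ρ² + z² = 0.20338² + 0.568² = 0.36399
κ = 2ρ / |p|² = 2×0.20338 / 0.36399 = 1.11753
θ = 2·atan2(ρ, z) = 2·atan2(0.20338, 0.568) = 0.68769 rad
ℓ = θ/κ = 0.68769/1.11753 = 0.61537

1.1175 11.92 0.6154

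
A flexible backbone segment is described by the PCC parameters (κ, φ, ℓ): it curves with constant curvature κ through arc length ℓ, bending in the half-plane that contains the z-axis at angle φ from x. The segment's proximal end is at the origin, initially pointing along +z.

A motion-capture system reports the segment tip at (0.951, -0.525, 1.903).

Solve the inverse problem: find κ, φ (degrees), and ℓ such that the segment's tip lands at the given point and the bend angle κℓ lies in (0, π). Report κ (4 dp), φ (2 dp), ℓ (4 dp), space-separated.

ρ = √(x²+y²) = √(0.951² + -0.525²) = 1.08629
φ = atan2(y, x) mod 360° = atan2(-0.525, 0.951) = 331.0991°
|p|² = ρ² + z² = 1.08629² + 1.903² = 4.80143
κ = 2ρ / |p|² = 2×1.08629 / 4.80143 = 0.45249
θ = 2·atan2(ρ, z) = 2·atan2(1.08629, 1.903) = 1.03739 rad
ℓ = θ/κ = 1.03739/0.45249 = 2.29265

0.4525 331.10 2.2926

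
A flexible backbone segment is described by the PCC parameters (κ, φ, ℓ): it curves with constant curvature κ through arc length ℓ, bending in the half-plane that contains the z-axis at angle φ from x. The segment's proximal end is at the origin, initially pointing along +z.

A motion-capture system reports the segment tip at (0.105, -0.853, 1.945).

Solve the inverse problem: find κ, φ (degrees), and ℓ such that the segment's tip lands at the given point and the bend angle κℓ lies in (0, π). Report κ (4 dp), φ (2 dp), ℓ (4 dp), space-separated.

0.3801 277.02 2.1890

ρ = √(x²+y²) = √(0.105² + -0.853²) = 0.85944
φ = atan2(y, x) mod 360° = atan2(-0.853, 0.105) = 277.0175°
|p|² = ρ² + z² = 0.85944² + 1.945² = 4.52166
κ = 2ρ / |p|² = 2×0.85944 / 4.52166 = 0.38014
θ = 2·atan2(ρ, z) = 2·atan2(0.85944, 1.945) = 0.83215 rad
ℓ = θ/κ = 0.83215/0.38014 = 2.18903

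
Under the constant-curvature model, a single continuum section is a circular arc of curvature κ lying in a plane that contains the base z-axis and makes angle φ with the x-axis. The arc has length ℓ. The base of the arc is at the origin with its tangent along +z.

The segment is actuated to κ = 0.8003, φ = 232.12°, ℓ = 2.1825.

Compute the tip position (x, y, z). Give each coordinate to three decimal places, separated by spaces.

-0.901 -1.159 1.230

θ = κ·ℓ = 0.8003 × 2.1825 = 1.74665 rad
ρ = (1 − cos θ)/κ = (1 − -0.17495)/0.8003 = 1.46814
z = sin θ / κ = 0.98458/0.8003 = 1.23026
x = ρ cos φ = 1.46814 × cos(232.12°) = -0.90145
y = ρ sin φ = 1.46814 × sin(232.12°) = -1.15880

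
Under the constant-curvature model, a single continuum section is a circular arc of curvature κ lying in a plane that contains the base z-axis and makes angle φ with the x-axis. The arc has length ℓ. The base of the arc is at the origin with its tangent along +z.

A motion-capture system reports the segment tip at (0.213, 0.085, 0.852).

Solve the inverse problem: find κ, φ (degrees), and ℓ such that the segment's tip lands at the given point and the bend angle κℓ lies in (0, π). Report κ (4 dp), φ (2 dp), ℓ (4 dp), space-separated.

0.5892 21.76 0.8926

ρ = √(x²+y²) = √(0.213² + 0.085²) = 0.22933
φ = atan2(y, x) mod 360° = atan2(0.085, 0.213) = 21.7550°
|p|² = ρ² + z² = 0.22933² + 0.852² = 0.77850
κ = 2ρ / |p|² = 2×0.22933 / 0.77850 = 0.58917
θ = 2·atan2(ρ, z) = 2·atan2(0.22933, 0.852) = 0.52588 rad
ℓ = θ/κ = 0.52588/0.58917 = 0.89257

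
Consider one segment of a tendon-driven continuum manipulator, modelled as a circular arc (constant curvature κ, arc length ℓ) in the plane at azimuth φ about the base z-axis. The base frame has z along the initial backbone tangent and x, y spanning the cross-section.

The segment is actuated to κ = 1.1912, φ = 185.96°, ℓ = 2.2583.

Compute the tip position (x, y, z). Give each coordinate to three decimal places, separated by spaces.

θ = κ·ℓ = 1.1912 × 2.2583 = 2.69009 rad
ρ = (1 − cos θ)/κ = (1 − -0.89979)/1.1912 = 1.59485
z = sin θ / κ = 0.43632/1.1912 = 0.36629
x = ρ cos φ = 1.59485 × cos(185.96°) = -1.58623
y = ρ sin φ = 1.59485 × sin(185.96°) = -0.16560

-1.586 -0.166 0.366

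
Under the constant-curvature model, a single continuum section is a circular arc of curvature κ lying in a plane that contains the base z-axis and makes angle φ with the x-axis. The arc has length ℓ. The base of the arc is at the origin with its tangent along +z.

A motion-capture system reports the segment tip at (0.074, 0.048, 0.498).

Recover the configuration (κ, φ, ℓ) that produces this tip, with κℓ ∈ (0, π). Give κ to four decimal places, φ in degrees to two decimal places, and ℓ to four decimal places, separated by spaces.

0.6897 32.97 0.5084

ρ = √(x²+y²) = √(0.074² + 0.048²) = 0.08820
φ = atan2(y, x) mod 360° = atan2(0.048, 0.074) = 32.9694°
|p|² = ρ² + z² = 0.08820² + 0.498² = 0.25578
κ = 2ρ / |p|² = 2×0.08820 / 0.25578 = 0.68968
θ = 2·atan2(ρ, z) = 2·atan2(0.08820, 0.498) = 0.35060 rad
ℓ = θ/κ = 0.35060/0.68968 = 0.50835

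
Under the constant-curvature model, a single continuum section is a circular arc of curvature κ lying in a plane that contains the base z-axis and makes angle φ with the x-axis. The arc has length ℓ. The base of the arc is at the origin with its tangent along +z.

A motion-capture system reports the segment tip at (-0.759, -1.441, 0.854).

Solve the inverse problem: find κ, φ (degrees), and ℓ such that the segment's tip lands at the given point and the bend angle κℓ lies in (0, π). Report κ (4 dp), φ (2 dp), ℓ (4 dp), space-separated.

0.9632 242.22 2.2589

ρ = √(x²+y²) = √(-0.759² + -1.441²) = 1.62867
φ = atan2(y, x) mod 360° = atan2(-1.441, -0.759) = 242.2234°
|p|² = ρ² + z² = 1.62867² + 0.854² = 3.38188
κ = 2ρ / |p|² = 2×1.62867 / 3.38188 = 0.96317
θ = 2·atan2(ρ, z) = 2·atan2(1.62867, 0.854) = 2.17571 rad
ℓ = θ/κ = 2.17571/0.96317 = 2.25890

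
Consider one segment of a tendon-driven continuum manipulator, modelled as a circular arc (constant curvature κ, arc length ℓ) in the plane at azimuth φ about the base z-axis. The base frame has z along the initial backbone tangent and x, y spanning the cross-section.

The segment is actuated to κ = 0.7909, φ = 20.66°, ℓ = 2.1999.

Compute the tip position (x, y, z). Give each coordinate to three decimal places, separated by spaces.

θ = κ·ℓ = 0.7909 × 2.1999 = 1.73990 rad
ρ = (1 − cos θ)/κ = (1 − -0.16830)/0.7909 = 1.47718
z = sin θ / κ = 0.98574/0.7909 = 1.24635
x = ρ cos φ = 1.47718 × cos(20.66°) = 1.38218
y = ρ sin φ = 1.47718 × sin(20.66°) = 0.52118

1.382 0.521 1.246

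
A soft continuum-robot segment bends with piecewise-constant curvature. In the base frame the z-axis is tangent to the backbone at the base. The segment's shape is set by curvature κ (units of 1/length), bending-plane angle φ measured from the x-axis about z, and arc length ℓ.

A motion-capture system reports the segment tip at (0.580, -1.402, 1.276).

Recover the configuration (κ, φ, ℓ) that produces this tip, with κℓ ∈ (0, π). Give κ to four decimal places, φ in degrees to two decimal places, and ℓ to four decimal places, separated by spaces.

ρ = √(x²+y²) = √(0.580² + -1.402²) = 1.51724
φ = atan2(y, x) mod 360° = atan2(-1.402, 0.580) = 292.4746°
|p|² = ρ² + z² = 1.51724² + 1.276² = 3.93018
κ = 2ρ / |p|² = 2×1.51724 / 3.93018 = 0.77209
θ = 2·atan2(ρ, z) = 2·atan2(1.51724, 1.276) = 1.74310 rad
ℓ = θ/κ = 1.74310/0.77209 = 2.25762

0.7721 292.47 2.2576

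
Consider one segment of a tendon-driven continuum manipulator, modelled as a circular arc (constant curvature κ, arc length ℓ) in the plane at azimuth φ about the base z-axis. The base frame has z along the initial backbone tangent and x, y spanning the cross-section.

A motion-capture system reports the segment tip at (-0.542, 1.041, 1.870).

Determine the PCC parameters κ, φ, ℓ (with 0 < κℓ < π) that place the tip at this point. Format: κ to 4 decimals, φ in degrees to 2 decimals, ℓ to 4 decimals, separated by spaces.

ρ = √(x²+y²) = √(-0.542² + 1.041²) = 1.17365
φ = atan2(y, x) mod 360° = atan2(1.041, -0.542) = 117.5039°
|p|² = ρ² + z² = 1.17365² + 1.870² = 4.87434
κ = 2ρ / |p|² = 2×1.17365 / 4.87434 = 0.48156
θ = 2·atan2(ρ, z) = 2·atan2(1.17365, 1.870) = 1.12096 rad
ℓ = θ/κ = 1.12096/0.48156 = 2.32777

0.4816 117.50 2.3278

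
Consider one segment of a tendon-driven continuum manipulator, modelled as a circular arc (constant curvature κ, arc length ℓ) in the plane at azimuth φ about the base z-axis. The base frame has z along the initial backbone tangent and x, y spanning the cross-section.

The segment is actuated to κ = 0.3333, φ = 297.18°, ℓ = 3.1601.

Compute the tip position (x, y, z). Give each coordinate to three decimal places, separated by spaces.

0.692 -1.349 2.607

θ = κ·ℓ = 0.3333 × 3.1601 = 1.05326 rad
ρ = (1 − cos θ)/κ = (1 − 0.49474)/0.3333 = 1.51593
z = sin θ / κ = 0.86904/0.3333 = 2.60738
x = ρ cos φ = 1.51593 × cos(297.18°) = 0.69246
y = ρ sin φ = 1.51593 × sin(297.18°) = -1.34854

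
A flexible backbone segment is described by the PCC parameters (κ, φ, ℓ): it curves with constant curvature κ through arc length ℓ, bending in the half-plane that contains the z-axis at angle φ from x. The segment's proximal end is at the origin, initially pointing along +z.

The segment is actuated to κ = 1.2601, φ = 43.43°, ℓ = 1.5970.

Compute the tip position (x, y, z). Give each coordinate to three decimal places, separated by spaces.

θ = κ·ℓ = 1.2601 × 1.5970 = 2.01238 rad
ρ = (1 − cos θ)/κ = (1 − -0.42737)/1.2601 = 1.13274
z = sin θ / κ = 0.90408/1.2601 = 0.71746
x = ρ cos φ = 1.13274 × cos(43.43°) = 0.82262
y = ρ sin φ = 1.13274 × sin(43.43°) = 0.77873

0.823 0.779 0.717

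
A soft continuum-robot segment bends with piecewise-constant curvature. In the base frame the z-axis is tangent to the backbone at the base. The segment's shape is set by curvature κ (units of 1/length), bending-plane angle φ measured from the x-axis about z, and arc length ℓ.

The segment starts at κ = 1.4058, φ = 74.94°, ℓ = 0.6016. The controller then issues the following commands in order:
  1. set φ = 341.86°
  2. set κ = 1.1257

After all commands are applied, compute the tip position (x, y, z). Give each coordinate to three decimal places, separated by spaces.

0.186 -0.061 0.557

initial: κ=1.4058, φ=74.94°, ℓ=0.6016
cmd 1: set φ=341.86° → (κ,φ,ℓ)=(1.4058,341.86°,0.6016) → tip=(0.2277,-0.0746,0.5324)
cmd 2: set κ=1.1257 → (κ,φ,ℓ)=(1.1257,341.86°,0.6016) → tip=(0.1863,-0.0610,0.5567)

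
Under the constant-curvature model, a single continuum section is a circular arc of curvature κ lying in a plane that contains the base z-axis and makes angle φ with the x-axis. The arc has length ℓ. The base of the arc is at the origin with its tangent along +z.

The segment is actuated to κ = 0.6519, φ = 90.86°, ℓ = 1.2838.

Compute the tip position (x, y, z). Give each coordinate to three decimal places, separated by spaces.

-0.008 0.507 1.139

θ = κ·ℓ = 0.6519 × 1.2838 = 0.83691 rad
ρ = (1 − cos θ)/κ = (1 − 0.66976)/0.6519 = 0.50658
z = sin θ / κ = 0.74258/0.6519 = 1.13910
x = ρ cos φ = 0.50658 × cos(90.86°) = -0.00760
y = ρ sin φ = 0.50658 × sin(90.86°) = 0.50652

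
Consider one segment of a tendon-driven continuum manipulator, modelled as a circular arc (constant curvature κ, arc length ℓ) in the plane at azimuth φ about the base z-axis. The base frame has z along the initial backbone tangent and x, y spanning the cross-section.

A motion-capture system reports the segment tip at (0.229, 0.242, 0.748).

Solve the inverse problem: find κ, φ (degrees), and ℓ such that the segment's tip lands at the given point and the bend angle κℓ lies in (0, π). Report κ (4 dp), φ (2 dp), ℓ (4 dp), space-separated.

0.9938 46.58 0.8433

ρ = √(x²+y²) = √(0.229² + 0.242²) = 0.33317
φ = atan2(y, x) mod 360° = atan2(0.242, 0.229) = 46.5810°
|p|² = ρ² + z² = 0.33317² + 0.748² = 0.67051
κ = 2ρ / |p|² = 2×0.33317 / 0.67051 = 0.99379
θ = 2·atan2(ρ, z) = 2·atan2(0.33317, 0.748) = 0.83808 rad
ℓ = θ/κ = 0.83808/0.99379 = 0.84331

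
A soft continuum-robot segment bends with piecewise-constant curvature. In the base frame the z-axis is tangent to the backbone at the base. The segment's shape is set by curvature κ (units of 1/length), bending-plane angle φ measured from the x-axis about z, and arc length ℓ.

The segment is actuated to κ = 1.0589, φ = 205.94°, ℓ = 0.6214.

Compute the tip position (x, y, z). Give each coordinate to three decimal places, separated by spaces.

-0.177 -0.086 0.578

θ = κ·ℓ = 1.0589 × 0.6214 = 0.65800 rad
ρ = (1 − cos θ)/κ = (1 − 0.79122)/1.0589 = 0.19717
z = sin θ / κ = 0.61154/1.0589 = 0.57752
x = ρ cos φ = 0.19717 × cos(205.94°) = -0.17731
y = ρ sin φ = 0.19717 × sin(205.94°) = -0.08625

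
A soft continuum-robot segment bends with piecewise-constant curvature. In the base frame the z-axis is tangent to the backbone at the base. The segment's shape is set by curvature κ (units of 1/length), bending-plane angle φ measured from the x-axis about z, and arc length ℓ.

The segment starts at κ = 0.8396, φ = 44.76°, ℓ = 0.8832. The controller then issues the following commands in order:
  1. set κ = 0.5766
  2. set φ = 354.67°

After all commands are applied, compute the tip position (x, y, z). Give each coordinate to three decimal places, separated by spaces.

initial: κ=0.8396, φ=44.76°, ℓ=0.8832
cmd 1: set κ=0.5766 → (κ,φ,ℓ)=(0.5766,44.76°,0.8832) → tip=(0.1563,0.1550,0.8455)
cmd 2: set φ=354.67° → (κ,φ,ℓ)=(0.5766,354.67°,0.8832) → tip=(0.2191,-0.0204,0.8455)

0.219 -0.020 0.846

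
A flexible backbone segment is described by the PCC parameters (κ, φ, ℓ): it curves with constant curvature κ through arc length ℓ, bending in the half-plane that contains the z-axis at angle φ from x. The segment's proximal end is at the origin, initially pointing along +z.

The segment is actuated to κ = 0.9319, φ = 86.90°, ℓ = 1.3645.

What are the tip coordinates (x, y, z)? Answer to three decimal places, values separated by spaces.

0.041 0.756 1.025

θ = κ·ℓ = 0.9319 × 1.3645 = 1.27158 rad
ρ = (1 − cos θ)/κ = (1 − 0.29477)/0.9319 = 0.75676
z = sin θ / κ = 0.95557/0.9319 = 1.02540
x = ρ cos φ = 0.75676 × cos(86.90°) = 0.04092
y = ρ sin φ = 0.75676 × sin(86.90°) = 0.75565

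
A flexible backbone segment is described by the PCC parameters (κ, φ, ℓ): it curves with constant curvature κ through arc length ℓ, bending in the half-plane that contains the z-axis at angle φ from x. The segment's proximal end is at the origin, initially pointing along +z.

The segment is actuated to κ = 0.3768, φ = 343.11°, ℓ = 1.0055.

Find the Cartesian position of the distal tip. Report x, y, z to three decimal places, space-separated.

0.180 -0.055 0.982

θ = κ·ℓ = 0.3768 × 1.0055 = 0.37887 rad
ρ = (1 − cos θ)/κ = (1 − 0.92908)/0.3768 = 0.18821
z = sin θ / κ = 0.36987/0.3768 = 0.98162
x = ρ cos φ = 0.18821 × cos(343.11°) = 0.18009
y = ρ sin φ = 0.18821 × sin(343.11°) = -0.05468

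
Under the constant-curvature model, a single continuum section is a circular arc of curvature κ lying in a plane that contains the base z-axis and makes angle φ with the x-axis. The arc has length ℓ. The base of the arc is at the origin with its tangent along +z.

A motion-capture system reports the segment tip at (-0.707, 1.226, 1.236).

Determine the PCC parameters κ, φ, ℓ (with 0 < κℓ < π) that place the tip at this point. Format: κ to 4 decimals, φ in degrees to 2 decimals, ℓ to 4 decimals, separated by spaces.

0.8017 119.97 2.1277

ρ = √(x²+y²) = √(-0.707² + 1.226²) = 1.41525
φ = atan2(y, x) mod 360° = atan2(1.226, -0.707) = 119.9708°
|p|² = ρ² + z² = 1.41525² + 1.236² = 3.53062
κ = 2ρ / |p|² = 2×1.41525 / 3.53062 = 0.80170
θ = 2·atan2(ρ, z) = 2·atan2(1.41525, 1.236) = 1.70581 rad
ℓ = θ/κ = 1.70581/0.80170 = 2.12774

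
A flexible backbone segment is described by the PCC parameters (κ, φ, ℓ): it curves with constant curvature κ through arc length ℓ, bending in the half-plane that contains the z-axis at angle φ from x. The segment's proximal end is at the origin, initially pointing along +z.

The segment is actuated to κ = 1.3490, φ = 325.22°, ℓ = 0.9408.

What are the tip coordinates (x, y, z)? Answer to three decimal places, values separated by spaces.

0.428 -0.297 0.708

θ = κ·ℓ = 1.3490 × 0.9408 = 1.26914 rad
ρ = (1 − cos θ)/κ = (1 − 0.29710)/1.3490 = 0.52105
z = sin θ / κ = 0.95485/1.3490 = 0.70782
x = ρ cos φ = 0.52105 × cos(325.22°) = 0.42796
y = ρ sin φ = 0.52105 × sin(325.22°) = -0.29722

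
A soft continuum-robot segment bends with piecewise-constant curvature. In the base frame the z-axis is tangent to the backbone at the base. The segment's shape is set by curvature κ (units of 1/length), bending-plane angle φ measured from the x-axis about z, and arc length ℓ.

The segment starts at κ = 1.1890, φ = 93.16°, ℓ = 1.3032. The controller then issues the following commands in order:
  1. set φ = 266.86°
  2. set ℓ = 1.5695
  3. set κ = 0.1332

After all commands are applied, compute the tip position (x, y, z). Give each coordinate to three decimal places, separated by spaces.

-0.009 -0.163 1.558

initial: κ=1.1890, φ=93.16°, ℓ=1.3032
cmd 1: set φ=266.86° → (κ,φ,ℓ)=(1.1890,266.86°,1.3032) → tip=(-0.0451,-0.8219,0.8409)
cmd 2: set ℓ=1.5695 → (κ,φ,ℓ)=(1.1890,266.86°,1.5695) → tip=(-0.0595,-1.0842,0.8046)
cmd 3: set κ=0.1332 → (κ,φ,ℓ)=(0.1332,266.86°,1.5695) → tip=(-0.0090,-0.1632,1.5581)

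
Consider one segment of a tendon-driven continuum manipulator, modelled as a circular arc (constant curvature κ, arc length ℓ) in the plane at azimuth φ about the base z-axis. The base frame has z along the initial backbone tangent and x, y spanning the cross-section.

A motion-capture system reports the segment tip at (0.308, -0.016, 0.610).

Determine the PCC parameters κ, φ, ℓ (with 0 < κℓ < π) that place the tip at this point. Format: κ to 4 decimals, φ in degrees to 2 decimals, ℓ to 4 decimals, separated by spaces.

ρ = √(x²+y²) = √(0.308² + -0.016²) = 0.30842
φ = atan2(y, x) mod 360° = atan2(-0.016, 0.308) = 357.0263°
|p|² = ρ² + z² = 0.30842² + 0.610² = 0.46722
κ = 2ρ / |p|² = 2×0.30842 / 0.46722 = 1.32021
θ = 2·atan2(ρ, z) = 2·atan2(0.30842, 0.610) = 0.93623 rad
ℓ = θ/κ = 0.93623/1.32021 = 0.70915

1.3202 357.03 0.7092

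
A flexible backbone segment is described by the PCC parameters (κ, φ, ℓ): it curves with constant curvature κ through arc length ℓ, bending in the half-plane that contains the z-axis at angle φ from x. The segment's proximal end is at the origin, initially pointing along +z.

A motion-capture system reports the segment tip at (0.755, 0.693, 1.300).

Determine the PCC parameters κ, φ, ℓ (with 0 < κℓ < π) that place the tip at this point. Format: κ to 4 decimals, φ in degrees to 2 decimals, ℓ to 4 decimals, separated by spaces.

0.7480 42.55 1.7850

ρ = √(x²+y²) = √(0.755² + 0.693²) = 1.02483
φ = atan2(y, x) mod 360° = atan2(0.693, 0.755) = 42.5482°
|p|² = ρ² + z² = 1.02483² + 1.300² = 2.74027
κ = 2ρ / |p|² = 2×1.02483 / 2.74027 = 0.74798
θ = 2·atan2(ρ, z) = 2·atan2(1.02483, 1.300) = 1.33517 rad
ℓ = θ/κ = 1.33517/0.74798 = 1.78504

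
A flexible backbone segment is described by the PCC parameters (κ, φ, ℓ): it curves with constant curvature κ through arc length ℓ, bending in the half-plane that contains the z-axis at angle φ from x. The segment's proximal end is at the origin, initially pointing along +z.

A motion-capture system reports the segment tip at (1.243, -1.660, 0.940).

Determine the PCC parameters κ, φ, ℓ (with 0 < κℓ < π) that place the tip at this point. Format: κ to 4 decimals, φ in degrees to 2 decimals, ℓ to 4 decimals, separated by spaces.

0.8000 306.83 2.8629

ρ = √(x²+y²) = √(1.243² + -1.660²) = 2.07380
φ = atan2(y, x) mod 360° = atan2(-1.660, 1.243) = 306.8257°
|p|² = ρ² + z² = 2.07380² + 0.940² = 5.18425
κ = 2ρ / |p|² = 2×2.07380 / 5.18425 = 0.80004
θ = 2·atan2(ρ, z) = 2·atan2(2.07380, 0.940) = 2.29045 rad
ℓ = θ/κ = 2.29045/0.80004 = 2.86292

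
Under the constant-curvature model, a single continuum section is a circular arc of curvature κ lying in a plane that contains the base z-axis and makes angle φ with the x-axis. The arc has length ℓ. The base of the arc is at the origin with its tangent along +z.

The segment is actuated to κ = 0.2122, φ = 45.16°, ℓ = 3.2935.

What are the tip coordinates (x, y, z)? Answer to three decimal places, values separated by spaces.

0.779 0.783 3.032

θ = κ·ℓ = 0.2122 × 3.2935 = 0.69888 rad
ρ = (1 − cos θ)/κ = (1 − 0.76556)/0.2122 = 1.10479
z = sin θ / κ = 0.64336/0.2122 = 3.03186
x = ρ cos φ = 1.10479 × cos(45.16°) = 0.77902
y = ρ sin φ = 1.10479 × sin(45.16°) = 0.78339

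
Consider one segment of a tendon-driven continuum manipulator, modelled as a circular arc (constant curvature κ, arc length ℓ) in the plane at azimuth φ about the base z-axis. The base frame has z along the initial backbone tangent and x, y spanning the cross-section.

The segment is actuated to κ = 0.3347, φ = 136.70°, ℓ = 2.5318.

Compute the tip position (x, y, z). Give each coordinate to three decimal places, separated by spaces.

θ = κ·ℓ = 0.3347 × 2.5318 = 0.84739 rad
ρ = (1 − cos θ)/κ = (1 − 0.66194)/0.3347 = 1.01004
z = sin θ / κ = 0.74956/0.3347 = 2.23949
x = ρ cos φ = 1.01004 × cos(136.70°) = -0.73508
y = ρ sin φ = 1.01004 × sin(136.70°) = 0.69270

-0.735 0.693 2.239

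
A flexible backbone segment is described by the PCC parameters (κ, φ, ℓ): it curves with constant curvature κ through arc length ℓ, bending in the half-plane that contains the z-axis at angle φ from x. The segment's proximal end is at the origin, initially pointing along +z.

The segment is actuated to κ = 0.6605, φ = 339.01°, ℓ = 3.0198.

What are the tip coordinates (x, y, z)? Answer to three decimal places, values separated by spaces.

1.995 -0.765 1.380

θ = κ·ℓ = 0.6605 × 3.0198 = 1.99458 rad
ρ = (1 − cos θ)/κ = (1 − -0.41121)/0.6605 = 2.13658
z = sin θ / κ = 0.91154/0.6605 = 1.38008
x = ρ cos φ = 2.13658 × cos(339.01°) = 1.99480
y = ρ sin φ = 2.13658 × sin(339.01°) = -0.76533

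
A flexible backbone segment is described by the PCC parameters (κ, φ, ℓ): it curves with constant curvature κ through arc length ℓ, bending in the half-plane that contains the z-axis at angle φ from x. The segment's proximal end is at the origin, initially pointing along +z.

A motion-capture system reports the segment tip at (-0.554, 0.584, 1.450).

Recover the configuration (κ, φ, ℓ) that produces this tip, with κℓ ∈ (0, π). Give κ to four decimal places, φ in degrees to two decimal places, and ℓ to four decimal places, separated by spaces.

0.5853 133.49 1.7316

ρ = √(x²+y²) = √(-0.554² + 0.584²) = 0.80497
φ = atan2(y, x) mod 360° = atan2(0.584, -0.554) = 133.4899°
|p|² = ρ² + z² = 0.80497² + 1.450² = 2.75047
κ = 2ρ / |p|² = 2×0.80497 / 2.75047 = 0.58533
θ = 2·atan2(ρ, z) = 2·atan2(0.80497, 1.450) = 1.01358 rad
ℓ = θ/κ = 1.01358/0.58533 = 1.73163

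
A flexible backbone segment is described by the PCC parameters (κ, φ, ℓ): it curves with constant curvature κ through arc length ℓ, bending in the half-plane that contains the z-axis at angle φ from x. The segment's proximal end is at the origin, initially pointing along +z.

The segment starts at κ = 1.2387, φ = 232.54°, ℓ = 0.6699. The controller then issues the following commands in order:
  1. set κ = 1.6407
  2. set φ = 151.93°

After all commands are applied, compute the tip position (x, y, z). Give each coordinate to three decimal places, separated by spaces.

-0.293 0.156 0.543

initial: κ=1.2387, φ=232.54°, ℓ=0.6699
cmd 1: set κ=1.6407 → (κ,φ,ℓ)=(1.6407,232.54°,0.6699) → tip=(-0.2023,-0.2640,0.5429)
cmd 2: set φ=151.93° → (κ,φ,ℓ)=(1.6407,151.93°,0.6699) → tip=(-0.2934,0.1565,0.5429)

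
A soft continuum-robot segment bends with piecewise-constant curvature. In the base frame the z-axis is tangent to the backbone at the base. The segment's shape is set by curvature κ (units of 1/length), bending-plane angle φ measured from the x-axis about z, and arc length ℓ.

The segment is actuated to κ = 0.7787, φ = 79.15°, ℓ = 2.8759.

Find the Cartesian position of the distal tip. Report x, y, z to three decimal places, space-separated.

0.392 2.043 1.008

θ = κ·ℓ = 0.7787 × 2.8759 = 2.23946 rad
ρ = (1 − cos θ)/κ = (1 − -0.61994)/0.7787 = 2.08031
z = sin θ / κ = 0.78465/0.7787 = 1.00764
x = ρ cos φ = 2.08031 × cos(79.15°) = 0.39160
y = ρ sin φ = 2.08031 × sin(79.15°) = 2.04313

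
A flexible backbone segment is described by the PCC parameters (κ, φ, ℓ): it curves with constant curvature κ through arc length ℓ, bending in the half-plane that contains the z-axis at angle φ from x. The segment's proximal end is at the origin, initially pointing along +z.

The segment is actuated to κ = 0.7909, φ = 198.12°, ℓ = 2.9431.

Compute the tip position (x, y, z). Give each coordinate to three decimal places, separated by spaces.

-2.027 -0.663 0.919

θ = κ·ℓ = 0.7909 × 2.9431 = 2.32770 rad
ρ = (1 − cos θ)/κ = (1 − -0.68667)/0.7909 = 2.13260
z = sin θ / κ = 0.72697/0.7909 = 0.91916
x = ρ cos φ = 2.13260 × cos(198.12°) = -2.02684
y = ρ sin φ = 2.13260 × sin(198.12°) = -0.66326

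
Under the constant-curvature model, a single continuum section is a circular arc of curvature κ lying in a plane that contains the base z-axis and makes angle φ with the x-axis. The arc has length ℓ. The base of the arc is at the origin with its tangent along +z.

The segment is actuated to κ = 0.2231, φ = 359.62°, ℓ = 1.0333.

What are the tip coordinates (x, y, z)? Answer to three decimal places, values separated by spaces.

θ = κ·ℓ = 0.2231 × 1.0333 = 0.23053 rad
ρ = (1 − cos θ)/κ = (1 − 0.97355)/0.2231 = 0.11858
z = sin θ / κ = 0.22849/0.2231 = 1.02417
x = ρ cos φ = 0.11858 × cos(359.62°) = 0.11857
y = ρ sin φ = 0.11858 × sin(359.62°) = -0.00079

0.119 -0.001 1.024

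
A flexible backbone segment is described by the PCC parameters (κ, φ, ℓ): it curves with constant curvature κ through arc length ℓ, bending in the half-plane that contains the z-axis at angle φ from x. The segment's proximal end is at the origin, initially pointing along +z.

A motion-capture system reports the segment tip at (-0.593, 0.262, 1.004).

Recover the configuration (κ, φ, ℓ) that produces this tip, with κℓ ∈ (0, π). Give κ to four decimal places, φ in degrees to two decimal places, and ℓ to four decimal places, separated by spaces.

0.9078 156.16 1.2632

ρ = √(x²+y²) = √(-0.593² + 0.262²) = 0.64830
φ = atan2(y, x) mod 360° = atan2(0.262, -0.593) = 156.1631°
|p|² = ρ² + z² = 0.64830² + 1.004² = 1.42831
κ = 2ρ / |p|² = 2×0.64830 / 1.42831 = 0.90779
θ = 2·atan2(ρ, z) = 2·atan2(0.64830, 1.004) = 1.14672 rad
ℓ = θ/κ = 1.14672/0.90779 = 1.26320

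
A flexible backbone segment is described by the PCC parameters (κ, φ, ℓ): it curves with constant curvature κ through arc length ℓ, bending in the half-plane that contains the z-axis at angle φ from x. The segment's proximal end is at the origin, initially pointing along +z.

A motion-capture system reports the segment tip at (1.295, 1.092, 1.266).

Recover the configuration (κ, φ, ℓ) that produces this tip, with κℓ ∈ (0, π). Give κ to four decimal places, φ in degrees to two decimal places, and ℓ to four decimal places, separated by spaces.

ρ = √(x²+y²) = √(1.295² + 1.092²) = 1.69396
φ = atan2(y, x) mod 360° = atan2(1.092, 1.295) = 40.1390°
|p|² = ρ² + z² = 1.69396² + 1.266² = 4.47225
κ = 2ρ / |p|² = 2×1.69396 / 4.47225 = 0.75754
θ = 2·atan2(ρ, z) = 2·atan2(1.69396, 1.266) = 1.85797 rad
ℓ = θ/κ = 1.85797/0.75754 = 2.45263

0.7575 40.14 2.4526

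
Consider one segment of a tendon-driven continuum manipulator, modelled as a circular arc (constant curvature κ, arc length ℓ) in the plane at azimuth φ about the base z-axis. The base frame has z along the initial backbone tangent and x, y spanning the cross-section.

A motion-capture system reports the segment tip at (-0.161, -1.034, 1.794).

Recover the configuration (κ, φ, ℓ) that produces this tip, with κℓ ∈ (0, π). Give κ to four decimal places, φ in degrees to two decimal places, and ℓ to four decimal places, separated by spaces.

0.4852 261.15 2.1767

ρ = √(x²+y²) = √(-0.161² + -1.034²) = 1.04646
φ = atan2(y, x) mod 360° = atan2(-1.034, -0.161) = 261.1498°
|p|² = ρ² + z² = 1.04646² + 1.794² = 4.31351
κ = 2ρ / |p|² = 2×1.04646 / 4.31351 = 0.48520
θ = 2·atan2(ρ, z) = 2·atan2(1.04646, 1.794) = 1.05612 rad
ℓ = θ/κ = 1.05612/0.48520 = 2.17666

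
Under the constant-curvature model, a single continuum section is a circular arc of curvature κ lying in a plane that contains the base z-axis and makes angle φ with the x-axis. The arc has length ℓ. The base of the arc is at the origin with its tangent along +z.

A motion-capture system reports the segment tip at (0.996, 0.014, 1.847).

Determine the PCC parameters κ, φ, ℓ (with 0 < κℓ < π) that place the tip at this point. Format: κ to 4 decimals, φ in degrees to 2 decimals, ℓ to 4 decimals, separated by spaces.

0.4524 0.81 2.1865

ρ = √(x²+y²) = √(0.996² + 0.014²) = 0.99610
φ = atan2(y, x) mod 360° = atan2(0.014, 0.996) = 0.8053°
|p|² = ρ² + z² = 0.99610² + 1.847² = 4.40362
κ = 2ρ / |p|² = 2×0.99610 / 4.40362 = 0.45240
θ = 2·atan2(ρ, z) = 2·atan2(0.99610, 1.847) = 0.98919 rad
ℓ = θ/κ = 0.98919/0.45240 = 2.18654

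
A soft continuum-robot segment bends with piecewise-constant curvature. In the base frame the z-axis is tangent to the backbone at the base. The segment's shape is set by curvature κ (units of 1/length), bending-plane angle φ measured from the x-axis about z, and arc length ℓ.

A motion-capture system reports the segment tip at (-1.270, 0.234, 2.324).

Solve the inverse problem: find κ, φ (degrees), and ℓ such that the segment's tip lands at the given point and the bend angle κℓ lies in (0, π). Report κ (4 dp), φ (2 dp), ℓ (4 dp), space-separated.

ρ = √(x²+y²) = √(-1.270² + 0.234²) = 1.29138
φ = atan2(y, x) mod 360° = atan2(0.234, -1.270) = 169.5602°
|p|² = ρ² + z² = 1.29138² + 2.324² = 7.06863
κ = 2ρ / |p|² = 2×1.29138 / 7.06863 = 0.36538
θ = 2·atan2(ρ, z) = 2·atan2(1.29138, 2.324) = 1.01437 rad
ℓ = θ/κ = 1.01437/0.36538 = 2.77619

0.3654 169.56 2.7762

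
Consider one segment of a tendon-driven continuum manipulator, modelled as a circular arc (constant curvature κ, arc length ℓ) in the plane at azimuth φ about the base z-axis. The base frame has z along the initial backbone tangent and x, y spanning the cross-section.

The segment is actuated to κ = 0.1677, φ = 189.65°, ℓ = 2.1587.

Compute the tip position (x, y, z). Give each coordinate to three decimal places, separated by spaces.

-0.381 -0.065 2.112

θ = κ·ℓ = 0.1677 × 2.1587 = 0.36201 rad
ρ = (1 − cos θ)/κ = (1 − 0.93519)/0.1677 = 0.38649
z = sin θ / κ = 0.35416/0.1677 = 2.11186
x = ρ cos φ = 0.38649 × cos(189.65°) = -0.38102
y = ρ sin φ = 0.38649 × sin(189.65°) = -0.06479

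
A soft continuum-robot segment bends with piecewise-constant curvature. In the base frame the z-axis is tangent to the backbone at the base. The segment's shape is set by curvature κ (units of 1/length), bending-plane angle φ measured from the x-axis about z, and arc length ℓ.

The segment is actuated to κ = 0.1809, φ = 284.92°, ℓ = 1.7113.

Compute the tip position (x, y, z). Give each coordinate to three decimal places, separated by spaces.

θ = κ·ℓ = 0.1809 × 1.7113 = 0.30957 rad
ρ = (1 − cos θ)/κ = (1 − 0.95246)/0.1809 = 0.26278
z = sin θ / κ = 0.30465/0.1809 = 1.68410
x = ρ cos φ = 0.26278 × cos(284.92°) = 0.06766
y = ρ sin φ = 0.26278 × sin(284.92°) = -0.25392

0.068 -0.254 1.684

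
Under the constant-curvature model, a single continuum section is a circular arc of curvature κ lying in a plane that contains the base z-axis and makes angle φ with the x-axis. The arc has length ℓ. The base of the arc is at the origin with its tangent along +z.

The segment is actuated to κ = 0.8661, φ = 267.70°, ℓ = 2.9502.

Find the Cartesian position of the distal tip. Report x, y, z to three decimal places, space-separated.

θ = κ·ℓ = 0.8661 × 2.9502 = 2.55517 rad
ρ = (1 − cos θ)/κ = (1 − -0.83292)/0.8661 = 2.11630
z = sin θ / κ = 0.55339/0.8661 = 0.63894
x = ρ cos φ = 2.11630 × cos(267.70°) = -0.08493
y = ρ sin φ = 2.11630 × sin(267.70°) = -2.11459

-0.085 -2.115 0.639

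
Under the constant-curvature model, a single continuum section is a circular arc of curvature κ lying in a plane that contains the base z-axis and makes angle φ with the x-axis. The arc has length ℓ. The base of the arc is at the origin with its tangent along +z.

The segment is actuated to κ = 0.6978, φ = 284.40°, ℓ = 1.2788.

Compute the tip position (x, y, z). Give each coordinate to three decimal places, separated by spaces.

0.133 -0.517 1.116

θ = κ·ℓ = 0.6978 × 1.2788 = 0.89235 rad
ρ = (1 − cos θ)/κ = (1 − 0.62759)/0.6978 = 0.53370
z = sin θ / κ = 0.77855/0.6978 = 1.11572
x = ρ cos φ = 0.53370 × cos(284.40°) = 0.13272
y = ρ sin φ = 0.53370 × sin(284.40°) = -0.51693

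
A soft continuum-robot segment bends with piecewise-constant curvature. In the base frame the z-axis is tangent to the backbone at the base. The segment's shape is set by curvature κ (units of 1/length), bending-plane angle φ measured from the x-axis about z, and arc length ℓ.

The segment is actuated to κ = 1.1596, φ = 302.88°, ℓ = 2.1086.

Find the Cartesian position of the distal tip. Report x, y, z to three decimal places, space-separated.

θ = κ·ℓ = 1.1596 × 2.1086 = 2.44513 rad
ρ = (1 − cos θ)/κ = (1 − -0.76712)/1.1596 = 1.52390
z = sin θ / κ = 0.64151/1.1596 = 0.55321
x = ρ cos φ = 1.52390 × cos(302.88°) = 0.82730
y = ρ sin φ = 1.52390 × sin(302.88°) = -1.27979

0.827 -1.280 0.553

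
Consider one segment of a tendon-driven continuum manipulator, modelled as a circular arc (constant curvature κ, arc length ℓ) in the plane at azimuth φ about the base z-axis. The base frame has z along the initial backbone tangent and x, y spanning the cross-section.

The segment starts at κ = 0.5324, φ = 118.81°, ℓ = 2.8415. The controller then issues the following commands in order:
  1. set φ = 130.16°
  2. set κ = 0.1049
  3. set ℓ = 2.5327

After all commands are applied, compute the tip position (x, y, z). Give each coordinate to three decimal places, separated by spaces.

initial: κ=0.5324, φ=118.81°, ℓ=2.8415
cmd 1: set φ=130.16° → (κ,φ,ℓ)=(0.5324,130.16°,2.8415) → tip=(-1.1412,1.3523,1.8751)
cmd 2: set κ=0.1049 → (κ,φ,ℓ)=(0.1049,130.16°,2.8415) → tip=(-0.2711,0.3213,2.7996)
cmd 3: set ℓ=2.5327 → (κ,φ,ℓ)=(0.1049,130.16°,2.5327) → tip=(-0.2157,0.2556,2.5030)

-0.216 0.256 2.503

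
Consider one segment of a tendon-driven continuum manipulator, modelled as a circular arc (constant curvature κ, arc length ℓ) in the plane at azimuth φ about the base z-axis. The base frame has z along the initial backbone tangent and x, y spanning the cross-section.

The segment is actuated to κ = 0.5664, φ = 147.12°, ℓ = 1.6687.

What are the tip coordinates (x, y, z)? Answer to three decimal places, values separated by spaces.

-0.614 0.397 1.431

θ = κ·ℓ = 0.5664 × 1.6687 = 0.94515 rad
ρ = (1 − cos θ)/κ = (1 − 0.58562)/0.5664 = 0.73160
z = sin θ / κ = 0.81059/0.5664 = 1.43112
x = ρ cos φ = 0.73160 × cos(147.12°) = -0.61441
y = ρ sin φ = 0.73160 × sin(147.12°) = 0.39717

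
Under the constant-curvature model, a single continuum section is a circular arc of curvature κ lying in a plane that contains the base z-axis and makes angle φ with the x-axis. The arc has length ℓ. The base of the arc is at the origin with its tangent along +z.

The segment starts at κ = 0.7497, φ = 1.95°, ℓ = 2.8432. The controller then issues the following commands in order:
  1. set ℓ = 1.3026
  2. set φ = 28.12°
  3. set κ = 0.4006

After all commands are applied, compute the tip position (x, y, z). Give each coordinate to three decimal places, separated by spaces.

0.293 0.157 1.244

initial: κ=0.7497, φ=1.95°, ℓ=2.8432
cmd 1: set ℓ=1.3026 → (κ,φ,ℓ)=(0.7497,1.95°,1.3026) → tip=(0.5867,0.0200,1.1052)
cmd 2: set φ=28.12° → (κ,φ,ℓ)=(0.7497,28.12°,1.3026) → tip=(0.5178,0.2767,1.1052)
cmd 3: set κ=0.4006 → (κ,φ,ℓ)=(0.4006,28.12°,1.3026) → tip=(0.2930,0.1566,1.2443)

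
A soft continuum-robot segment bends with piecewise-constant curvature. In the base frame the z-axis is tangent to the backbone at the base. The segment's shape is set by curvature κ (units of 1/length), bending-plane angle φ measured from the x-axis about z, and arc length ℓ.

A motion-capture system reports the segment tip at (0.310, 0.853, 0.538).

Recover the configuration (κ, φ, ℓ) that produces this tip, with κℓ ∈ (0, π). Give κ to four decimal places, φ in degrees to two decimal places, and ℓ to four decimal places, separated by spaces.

1.6307 70.03 1.2703

ρ = √(x²+y²) = √(0.310² + 0.853²) = 0.90758
φ = atan2(y, x) mod 360° = atan2(0.853, 0.310) = 70.0277°
|p|² = ρ² + z² = 0.90758² + 0.538² = 1.11315
κ = 2ρ / |p|² = 2×0.90758 / 1.11315 = 1.63065
θ = 2·atan2(ρ, z) = 2·atan2(0.90758, 0.538) = 2.07140 rad
ℓ = θ/κ = 2.07140/1.63065 = 1.27029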